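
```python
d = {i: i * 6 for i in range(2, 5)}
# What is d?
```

{2: 12, 3: 18, 4: 24}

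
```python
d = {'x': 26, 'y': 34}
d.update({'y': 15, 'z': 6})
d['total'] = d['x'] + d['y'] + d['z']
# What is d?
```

After line 1: d = {'x': 26, 'y': 34}
After line 2 (y overwritten, z added): d = {'x': 26, 'y': 15, 'z': 6}
After line 3 (total = 26 + 15 + 6 = 47): d = {'x': 26, 'y': 15, 'z': 6, 'total': 47}

{'x': 26, 'y': 15, 'z': 6, 'total': 47}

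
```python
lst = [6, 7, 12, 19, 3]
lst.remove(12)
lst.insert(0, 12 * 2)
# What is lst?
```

After line 1: lst = [6, 7, 12, 19, 3]
After line 2 (remove first 12): lst = [6, 7, 19, 3]
After line 3 (insert 24 at index 0): lst = [24, 6, 7, 19, 3]

[24, 6, 7, 19, 3]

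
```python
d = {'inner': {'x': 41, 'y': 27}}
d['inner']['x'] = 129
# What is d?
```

After line 1: d = {'inner': {'x': 41, 'y': 27}}
After line 2 (inner x overwritten): d = {'inner': {'x': 129, 'y': 27}}

{'inner': {'x': 129, 'y': 27}}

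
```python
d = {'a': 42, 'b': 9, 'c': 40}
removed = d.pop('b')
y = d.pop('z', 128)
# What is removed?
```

After line 1: d = {'a': 42, 'b': 9, 'c': 40}
After line 2 (pop 'b' returns 9): d = {'a': 42, 'c': 40}, removed = 9
After line 3 (pop 'z' missing, returns default 128): d = {'a': 42, 'c': 40}, y = 128

9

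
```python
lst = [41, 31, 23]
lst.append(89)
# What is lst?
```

[41, 31, 23, 89]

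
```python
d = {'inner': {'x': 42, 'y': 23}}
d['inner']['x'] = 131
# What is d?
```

After line 1: d = {'inner': {'x': 42, 'y': 23}}
After line 2 (inner x overwritten): d = {'inner': {'x': 131, 'y': 23}}

{'inner': {'x': 131, 'y': 23}}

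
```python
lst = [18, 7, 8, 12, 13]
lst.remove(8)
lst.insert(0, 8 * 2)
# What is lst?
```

After line 1: lst = [18, 7, 8, 12, 13]
After line 2 (remove first 8): lst = [18, 7, 12, 13]
After line 3 (insert 16 at index 0): lst = [16, 18, 7, 12, 13]

[16, 18, 7, 12, 13]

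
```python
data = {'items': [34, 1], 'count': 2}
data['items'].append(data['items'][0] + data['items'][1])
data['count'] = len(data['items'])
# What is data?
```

After line 1: data = {'items': [34, 1], 'count': 2}
After line 2 (append 34 + 1 = 35): data = {'items': [34, 1, 35], 'count': 2}
After line 3 (count = len(items) = 3): data = {'items': [34, 1, 35], 'count': 3}

{'items': [34, 1, 35], 'count': 3}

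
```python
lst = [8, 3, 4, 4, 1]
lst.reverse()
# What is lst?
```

[1, 4, 4, 3, 8]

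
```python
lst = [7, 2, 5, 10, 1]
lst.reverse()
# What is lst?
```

[1, 10, 5, 2, 7]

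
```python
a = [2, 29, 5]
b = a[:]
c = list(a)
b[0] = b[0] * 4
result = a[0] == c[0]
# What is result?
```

After line 1: a = [2, 29, 5]
After line 2 (b = a[:], copy): a = [2, 29, 5], b = [2, 29, 5]
After line 3 (c = list(a) is a copy, new object): c = [2, 29, 5]
After line 4 (b[0] = 2 * 4 = 8; only b mutates (copy)): a = [2, 29, 5], b = [8, 29, 5], c = [2, 29, 5]
After line 5 (a[0] = 2, c[0] = 2; result = True)

True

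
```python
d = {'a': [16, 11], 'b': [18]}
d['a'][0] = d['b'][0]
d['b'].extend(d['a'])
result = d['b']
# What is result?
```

After line 1: d = {'a': [16, 11], 'b': [18]}
After line 2 (a[0] = b[0] = 18): d = {'a': [18, 11], 'b': [18]}
After line 3 (b.extend(a) appends [18, 11]): d = {'a': [18, 11], 'b': [18, 18, 11]}
After line 4: result = d['b'] = [18, 18, 11]

[18, 18, 11]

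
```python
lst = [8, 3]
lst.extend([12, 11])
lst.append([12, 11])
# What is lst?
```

After line 1: lst = [8, 3]
After line 2 (extend unpacks [12, 11]): lst = [8, 3, 12, 11]
After line 3 (append adds [12, 11] as single element): lst = [8, 3, 12, 11, [12, 11]]

[8, 3, 12, 11, [12, 11]]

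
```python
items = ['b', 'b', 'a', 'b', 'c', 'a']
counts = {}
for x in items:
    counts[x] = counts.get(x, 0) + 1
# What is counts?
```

Initial: counts = {}, items = ['b', 'b', 'a', 'b', 'c', 'a']
See 'b': counts = {'b': 1}
See 'b': counts = {'b': 2}
See 'a': counts = {'b': 2, 'a': 1}
See 'b': counts = {'b': 3, 'a': 1}
See 'c': counts = {'b': 3, 'a': 1, 'c': 1}
See 'a': counts = {'b': 3, 'a': 2, 'c': 1}

{'b': 3, 'a': 2, 'c': 1}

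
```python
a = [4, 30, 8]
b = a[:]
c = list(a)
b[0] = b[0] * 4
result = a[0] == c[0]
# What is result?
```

After line 1: a = [4, 30, 8]
After line 2 (b = a[:], copy): a = [4, 30, 8], b = [4, 30, 8]
After line 3 (c = list(a) is a copy, new object): c = [4, 30, 8]
After line 4 (b[0] = 4 * 4 = 16; only b mutates (copy)): a = [4, 30, 8], b = [16, 30, 8], c = [4, 30, 8]
After line 5 (a[0] = 4, c[0] = 4; result = True)

True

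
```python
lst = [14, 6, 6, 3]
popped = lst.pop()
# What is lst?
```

[14, 6, 6]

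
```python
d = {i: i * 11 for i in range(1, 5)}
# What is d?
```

{1: 11, 2: 22, 3: 33, 4: 44}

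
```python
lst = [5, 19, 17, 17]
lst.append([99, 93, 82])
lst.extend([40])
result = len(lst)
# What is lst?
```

After line 1: lst = [5, 19, 17, 17]
After line 2 (append adds [99, 93, 82] as single element): lst = [5, 19, 17, 17, [99, 93, 82]]
After line 3 (extend unpacks [40], adds 40): lst = [5, 19, 17, 17, [99, 93, 82], 40]
After line 4: result = len(lst) = 6

[5, 19, 17, 17, [99, 93, 82], 40]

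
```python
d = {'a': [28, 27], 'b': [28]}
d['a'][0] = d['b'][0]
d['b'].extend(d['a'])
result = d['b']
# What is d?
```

After line 1: d = {'a': [28, 27], 'b': [28]}
After line 2 (a[0] = b[0] = 28): d = {'a': [28, 27], 'b': [28]}
After line 3 (b.extend(a) appends [28, 27]): d = {'a': [28, 27], 'b': [28, 28, 27]}
After line 4: result = d['b'] = [28, 28, 27]

{'a': [28, 27], 'b': [28, 28, 27]}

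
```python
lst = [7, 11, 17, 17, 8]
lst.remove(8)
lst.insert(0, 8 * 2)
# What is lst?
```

After line 1: lst = [7, 11, 17, 17, 8]
After line 2 (remove first 8): lst = [7, 11, 17, 17]
After line 3 (insert 16 at index 0): lst = [16, 7, 11, 17, 17]

[16, 7, 11, 17, 17]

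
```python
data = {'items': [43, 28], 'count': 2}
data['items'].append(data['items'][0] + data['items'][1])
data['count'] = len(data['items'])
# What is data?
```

After line 1: data = {'items': [43, 28], 'count': 2}
After line 2 (append 43 + 28 = 71): data = {'items': [43, 28, 71], 'count': 2}
After line 3 (count = len(items) = 3): data = {'items': [43, 28, 71], 'count': 3}

{'items': [43, 28, 71], 'count': 3}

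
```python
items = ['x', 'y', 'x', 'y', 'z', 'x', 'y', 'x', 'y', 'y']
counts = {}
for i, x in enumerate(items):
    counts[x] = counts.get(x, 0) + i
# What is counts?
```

Initial: counts = {}, items = ['x', 'y', 'x', 'y', 'z', 'x', 'y', 'x', 'y', 'y']
i=0, x='x': counts = {'x': 0}
i=1, x='y': counts = {'x': 0, 'y': 1}
i=2, x='x': counts = {'x': 2, 'y': 1}
i=3, x='y': counts = {'x': 2, 'y': 4}
i=4, x='z': counts = {'x': 2, 'y': 4, 'z': 4}
i=5, x='x': counts = {'x': 7, 'y': 4, 'z': 4}
i=6, x='y': counts = {'x': 7, 'y': 10, 'z': 4}
i=7, x='x': counts = {'x': 14, 'y': 10, 'z': 4}
i=8, x='y': counts = {'x': 14, 'y': 18, 'z': 4}
i=9, x='y': counts = {'x': 14, 'y': 27, 'z': 4}

{'x': 14, 'y': 27, 'z': 4}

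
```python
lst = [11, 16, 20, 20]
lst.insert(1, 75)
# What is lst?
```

[11, 75, 16, 20, 20]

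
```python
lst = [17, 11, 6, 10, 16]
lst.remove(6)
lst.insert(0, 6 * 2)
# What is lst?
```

After line 1: lst = [17, 11, 6, 10, 16]
After line 2 (remove first 6): lst = [17, 11, 10, 16]
After line 3 (insert 12 at index 0): lst = [12, 17, 11, 10, 16]

[12, 17, 11, 10, 16]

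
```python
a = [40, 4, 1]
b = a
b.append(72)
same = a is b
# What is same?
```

After line 1: a = [40, 4, 1]
After line 2 (b = a is an alias, same object): a = [40, 4, 1], b = [40, 4, 1]
After line 3 (b.append mutates the shared list): a = [40, 4, 1, 72], b = [40, 4, 1, 72]
After line 4 (same = a is b; same object -> True): same = True

True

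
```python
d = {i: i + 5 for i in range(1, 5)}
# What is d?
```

{1: 6, 2: 7, 3: 8, 4: 9}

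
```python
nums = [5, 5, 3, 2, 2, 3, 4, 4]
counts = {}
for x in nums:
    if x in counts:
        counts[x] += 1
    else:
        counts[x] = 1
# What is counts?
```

Initial: counts = {}, nums = [5, 5, 3, 2, 2, 3, 4, 4]
See 5: counts = {5: 1}
See 5: counts = {5: 2}
See 3: counts = {5: 2, 3: 1}
See 2: counts = {5: 2, 3: 1, 2: 1}
See 2: counts = {5: 2, 3: 1, 2: 2}
See 3: counts = {5: 2, 3: 2, 2: 2}
See 4: counts = {5: 2, 3: 2, 2: 2, 4: 1}
See 4: counts = {5: 2, 3: 2, 2: 2, 4: 2}

{5: 2, 3: 2, 2: 2, 4: 2}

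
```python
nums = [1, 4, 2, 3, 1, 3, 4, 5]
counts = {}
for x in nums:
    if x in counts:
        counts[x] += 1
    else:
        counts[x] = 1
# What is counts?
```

Initial: counts = {}, nums = [1, 4, 2, 3, 1, 3, 4, 5]
See 1: counts = {1: 1}
See 4: counts = {1: 1, 4: 1}
See 2: counts = {1: 1, 4: 1, 2: 1}
See 3: counts = {1: 1, 4: 1, 2: 1, 3: 1}
See 1: counts = {1: 2, 4: 1, 2: 1, 3: 1}
See 3: counts = {1: 2, 4: 1, 2: 1, 3: 2}
See 4: counts = {1: 2, 4: 2, 2: 1, 3: 2}
See 5: counts = {1: 2, 4: 2, 2: 1, 3: 2, 5: 1}

{1: 2, 4: 2, 2: 1, 3: 2, 5: 1}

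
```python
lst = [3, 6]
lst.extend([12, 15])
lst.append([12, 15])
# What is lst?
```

After line 1: lst = [3, 6]
After line 2 (extend unpacks [12, 15]): lst = [3, 6, 12, 15]
After line 3 (append adds [12, 15] as single element): lst = [3, 6, 12, 15, [12, 15]]

[3, 6, 12, 15, [12, 15]]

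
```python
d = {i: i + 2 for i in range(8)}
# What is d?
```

{0: 2, 1: 3, 2: 4, 3: 5, 4: 6, 5: 7, 6: 8, 7: 9}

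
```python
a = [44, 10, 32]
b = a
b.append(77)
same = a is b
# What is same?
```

After line 1: a = [44, 10, 32]
After line 2 (b = a is an alias, same object): a = [44, 10, 32], b = [44, 10, 32]
After line 3 (b.append mutates the shared list): a = [44, 10, 32, 77], b = [44, 10, 32, 77]
After line 4 (same = a is b; same object -> True): same = True

True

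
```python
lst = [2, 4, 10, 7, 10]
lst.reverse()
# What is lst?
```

[10, 7, 10, 4, 2]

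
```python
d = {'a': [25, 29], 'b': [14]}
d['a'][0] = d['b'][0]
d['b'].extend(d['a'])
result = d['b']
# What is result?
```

After line 1: d = {'a': [25, 29], 'b': [14]}
After line 2 (a[0] = b[0] = 14): d = {'a': [14, 29], 'b': [14]}
After line 3 (b.extend(a) appends [14, 29]): d = {'a': [14, 29], 'b': [14, 14, 29]}
After line 4: result = d['b'] = [14, 14, 29]

[14, 14, 29]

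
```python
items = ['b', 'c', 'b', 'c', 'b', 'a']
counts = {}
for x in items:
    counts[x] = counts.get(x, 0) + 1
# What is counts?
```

Initial: counts = {}, items = ['b', 'c', 'b', 'c', 'b', 'a']
See 'b': counts = {'b': 1}
See 'c': counts = {'b': 1, 'c': 1}
See 'b': counts = {'b': 2, 'c': 1}
See 'c': counts = {'b': 2, 'c': 2}
See 'b': counts = {'b': 3, 'c': 2}
See 'a': counts = {'b': 3, 'c': 2, 'a': 1}

{'b': 3, 'c': 2, 'a': 1}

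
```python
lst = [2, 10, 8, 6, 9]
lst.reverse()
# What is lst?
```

[9, 6, 8, 10, 2]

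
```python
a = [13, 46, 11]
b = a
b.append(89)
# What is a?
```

After line 1: a = [13, 46, 11]
After line 2 (b = a is an alias, same object): a = [13, 46, 11], b = [13, 46, 11]
After line 3 (b.append mutates the shared list): a = [13, 46, 11, 89], b = [13, 46, 11, 89]

[13, 46, 11, 89]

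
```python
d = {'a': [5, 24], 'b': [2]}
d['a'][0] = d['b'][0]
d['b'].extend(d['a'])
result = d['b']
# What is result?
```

After line 1: d = {'a': [5, 24], 'b': [2]}
After line 2 (a[0] = b[0] = 2): d = {'a': [2, 24], 'b': [2]}
After line 3 (b.extend(a) appends [2, 24]): d = {'a': [2, 24], 'b': [2, 2, 24]}
After line 4: result = d['b'] = [2, 2, 24]

[2, 2, 24]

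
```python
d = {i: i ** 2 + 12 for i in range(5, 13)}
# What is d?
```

{5: 37, 6: 48, 7: 61, 8: 76, 9: 93, 10: 112, 11: 133, 12: 156}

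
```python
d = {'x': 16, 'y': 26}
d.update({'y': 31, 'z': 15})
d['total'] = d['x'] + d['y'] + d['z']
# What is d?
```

After line 1: d = {'x': 16, 'y': 26}
After line 2 (y overwritten, z added): d = {'x': 16, 'y': 31, 'z': 15}
After line 3 (total = 16 + 31 + 15 = 62): d = {'x': 16, 'y': 31, 'z': 15, 'total': 62}

{'x': 16, 'y': 31, 'z': 15, 'total': 62}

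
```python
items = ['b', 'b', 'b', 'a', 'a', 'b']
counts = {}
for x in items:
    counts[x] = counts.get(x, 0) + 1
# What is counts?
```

Initial: counts = {}, items = ['b', 'b', 'b', 'a', 'a', 'b']
See 'b': counts = {'b': 1}
See 'b': counts = {'b': 2}
See 'b': counts = {'b': 3}
See 'a': counts = {'b': 3, 'a': 1}
See 'a': counts = {'b': 3, 'a': 2}
See 'b': counts = {'b': 4, 'a': 2}

{'b': 4, 'a': 2}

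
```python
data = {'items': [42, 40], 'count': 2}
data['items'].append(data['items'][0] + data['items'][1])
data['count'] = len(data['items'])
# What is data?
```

After line 1: data = {'items': [42, 40], 'count': 2}
After line 2 (append 42 + 40 = 82): data = {'items': [42, 40, 82], 'count': 2}
After line 3 (count = len(items) = 3): data = {'items': [42, 40, 82], 'count': 3}

{'items': [42, 40, 82], 'count': 3}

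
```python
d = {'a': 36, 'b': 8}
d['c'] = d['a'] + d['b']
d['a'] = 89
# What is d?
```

After line 1: d = {'a': 36, 'b': 8}
After line 2 (d['c'] = 36 + 8): d = {'a': 36, 'b': 8, 'c': 44}
After line 3: d = {'a': 89, 'b': 8, 'c': 44}

{'a': 89, 'b': 8, 'c': 44}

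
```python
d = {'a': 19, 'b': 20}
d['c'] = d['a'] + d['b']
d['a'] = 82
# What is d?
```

After line 1: d = {'a': 19, 'b': 20}
After line 2 (d['c'] = 19 + 20): d = {'a': 19, 'b': 20, 'c': 39}
After line 3: d = {'a': 82, 'b': 20, 'c': 39}

{'a': 82, 'b': 20, 'c': 39}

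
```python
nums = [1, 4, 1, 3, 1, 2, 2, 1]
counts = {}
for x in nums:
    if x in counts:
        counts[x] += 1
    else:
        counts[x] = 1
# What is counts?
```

Initial: counts = {}, nums = [1, 4, 1, 3, 1, 2, 2, 1]
See 1: counts = {1: 1}
See 4: counts = {1: 1, 4: 1}
See 1: counts = {1: 2, 4: 1}
See 3: counts = {1: 2, 4: 1, 3: 1}
See 1: counts = {1: 3, 4: 1, 3: 1}
See 2: counts = {1: 3, 4: 1, 3: 1, 2: 1}
See 2: counts = {1: 3, 4: 1, 3: 1, 2: 2}
See 1: counts = {1: 4, 4: 1, 3: 1, 2: 2}

{1: 4, 4: 1, 3: 1, 2: 2}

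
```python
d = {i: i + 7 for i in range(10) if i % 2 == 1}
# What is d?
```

{1: 8, 3: 10, 5: 12, 7: 14, 9: 16}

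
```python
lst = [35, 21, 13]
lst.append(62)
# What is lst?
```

[35, 21, 13, 62]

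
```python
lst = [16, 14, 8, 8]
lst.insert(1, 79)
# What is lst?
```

[16, 79, 14, 8, 8]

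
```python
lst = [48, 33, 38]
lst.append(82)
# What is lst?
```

[48, 33, 38, 82]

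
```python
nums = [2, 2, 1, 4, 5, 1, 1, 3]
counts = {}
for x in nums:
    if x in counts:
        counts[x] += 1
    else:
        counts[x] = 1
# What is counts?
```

Initial: counts = {}, nums = [2, 2, 1, 4, 5, 1, 1, 3]
See 2: counts = {2: 1}
See 2: counts = {2: 2}
See 1: counts = {2: 2, 1: 1}
See 4: counts = {2: 2, 1: 1, 4: 1}
See 5: counts = {2: 2, 1: 1, 4: 1, 5: 1}
See 1: counts = {2: 2, 1: 2, 4: 1, 5: 1}
See 1: counts = {2: 2, 1: 3, 4: 1, 5: 1}
See 3: counts = {2: 2, 1: 3, 4: 1, 5: 1, 3: 1}

{2: 2, 1: 3, 4: 1, 5: 1, 3: 1}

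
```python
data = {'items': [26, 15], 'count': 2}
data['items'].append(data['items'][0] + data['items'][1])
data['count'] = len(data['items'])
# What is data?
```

After line 1: data = {'items': [26, 15], 'count': 2}
After line 2 (append 26 + 15 = 41): data = {'items': [26, 15, 41], 'count': 2}
After line 3 (count = len(items) = 3): data = {'items': [26, 15, 41], 'count': 3}

{'items': [26, 15, 41], 'count': 3}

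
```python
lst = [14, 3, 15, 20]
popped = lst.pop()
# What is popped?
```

20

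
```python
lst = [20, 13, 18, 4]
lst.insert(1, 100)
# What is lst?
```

[20, 100, 13, 18, 4]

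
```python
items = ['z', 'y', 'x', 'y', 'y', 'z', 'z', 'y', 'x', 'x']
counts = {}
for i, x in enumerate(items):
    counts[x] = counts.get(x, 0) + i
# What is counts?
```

Initial: counts = {}, items = ['z', 'y', 'x', 'y', 'y', 'z', 'z', 'y', 'x', 'x']
i=0, x='z': counts = {'z': 0}
i=1, x='y': counts = {'z': 0, 'y': 1}
i=2, x='x': counts = {'z': 0, 'y': 1, 'x': 2}
i=3, x='y': counts = {'z': 0, 'y': 4, 'x': 2}
i=4, x='y': counts = {'z': 0, 'y': 8, 'x': 2}
i=5, x='z': counts = {'z': 5, 'y': 8, 'x': 2}
i=6, x='z': counts = {'z': 11, 'y': 8, 'x': 2}
i=7, x='y': counts = {'z': 11, 'y': 15, 'x': 2}
i=8, x='x': counts = {'z': 11, 'y': 15, 'x': 10}
i=9, x='x': counts = {'z': 11, 'y': 15, 'x': 19}

{'z': 11, 'y': 15, 'x': 19}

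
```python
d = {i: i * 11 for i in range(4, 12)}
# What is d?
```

{4: 44, 5: 55, 6: 66, 7: 77, 8: 88, 9: 99, 10: 110, 11: 121}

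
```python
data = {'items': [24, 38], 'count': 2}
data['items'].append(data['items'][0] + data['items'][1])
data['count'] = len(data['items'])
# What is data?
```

After line 1: data = {'items': [24, 38], 'count': 2}
After line 2 (append 24 + 38 = 62): data = {'items': [24, 38, 62], 'count': 2}
After line 3 (count = len(items) = 3): data = {'items': [24, 38, 62], 'count': 3}

{'items': [24, 38, 62], 'count': 3}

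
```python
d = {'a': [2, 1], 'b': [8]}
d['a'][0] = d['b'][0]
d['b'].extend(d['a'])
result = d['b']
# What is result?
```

After line 1: d = {'a': [2, 1], 'b': [8]}
After line 2 (a[0] = b[0] = 8): d = {'a': [8, 1], 'b': [8]}
After line 3 (b.extend(a) appends [8, 1]): d = {'a': [8, 1], 'b': [8, 8, 1]}
After line 4: result = d['b'] = [8, 8, 1]

[8, 8, 1]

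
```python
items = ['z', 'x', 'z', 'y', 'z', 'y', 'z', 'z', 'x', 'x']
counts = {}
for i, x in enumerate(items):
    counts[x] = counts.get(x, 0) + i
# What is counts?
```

Initial: counts = {}, items = ['z', 'x', 'z', 'y', 'z', 'y', 'z', 'z', 'x', 'x']
i=0, x='z': counts = {'z': 0}
i=1, x='x': counts = {'z': 0, 'x': 1}
i=2, x='z': counts = {'z': 2, 'x': 1}
i=3, x='y': counts = {'z': 2, 'x': 1, 'y': 3}
i=4, x='z': counts = {'z': 6, 'x': 1, 'y': 3}
i=5, x='y': counts = {'z': 6, 'x': 1, 'y': 8}
i=6, x='z': counts = {'z': 12, 'x': 1, 'y': 8}
i=7, x='z': counts = {'z': 19, 'x': 1, 'y': 8}
i=8, x='x': counts = {'z': 19, 'x': 9, 'y': 8}
i=9, x='x': counts = {'z': 19, 'x': 18, 'y': 8}

{'z': 19, 'x': 18, 'y': 8}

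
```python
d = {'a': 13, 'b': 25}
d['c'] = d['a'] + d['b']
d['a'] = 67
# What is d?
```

After line 1: d = {'a': 13, 'b': 25}
After line 2 (d['c'] = 13 + 25): d = {'a': 13, 'b': 25, 'c': 38}
After line 3: d = {'a': 67, 'b': 25, 'c': 38}

{'a': 67, 'b': 25, 'c': 38}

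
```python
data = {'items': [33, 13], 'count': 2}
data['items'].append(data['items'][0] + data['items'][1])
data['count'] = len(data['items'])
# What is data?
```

After line 1: data = {'items': [33, 13], 'count': 2}
After line 2 (append 33 + 13 = 46): data = {'items': [33, 13, 46], 'count': 2}
After line 3 (count = len(items) = 3): data = {'items': [33, 13, 46], 'count': 3}

{'items': [33, 13, 46], 'count': 3}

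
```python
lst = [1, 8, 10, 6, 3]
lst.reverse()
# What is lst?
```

[3, 6, 10, 8, 1]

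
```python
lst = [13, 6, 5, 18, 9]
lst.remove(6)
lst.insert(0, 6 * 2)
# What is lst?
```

After line 1: lst = [13, 6, 5, 18, 9]
After line 2 (remove first 6): lst = [13, 5, 18, 9]
After line 3 (insert 12 at index 0): lst = [12, 13, 5, 18, 9]

[12, 13, 5, 18, 9]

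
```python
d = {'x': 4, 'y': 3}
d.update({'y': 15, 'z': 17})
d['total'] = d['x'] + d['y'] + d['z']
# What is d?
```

After line 1: d = {'x': 4, 'y': 3}
After line 2 (y overwritten, z added): d = {'x': 4, 'y': 15, 'z': 17}
After line 3 (total = 4 + 15 + 17 = 36): d = {'x': 4, 'y': 15, 'z': 17, 'total': 36}

{'x': 4, 'y': 15, 'z': 17, 'total': 36}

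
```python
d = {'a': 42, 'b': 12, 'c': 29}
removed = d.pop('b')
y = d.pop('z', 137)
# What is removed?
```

After line 1: d = {'a': 42, 'b': 12, 'c': 29}
After line 2 (pop 'b' returns 12): d = {'a': 42, 'c': 29}, removed = 12
After line 3 (pop 'z' missing, returns default 137): d = {'a': 42, 'c': 29}, y = 137

12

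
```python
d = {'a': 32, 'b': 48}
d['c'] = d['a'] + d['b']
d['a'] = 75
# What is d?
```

After line 1: d = {'a': 32, 'b': 48}
After line 2 (d['c'] = 32 + 48): d = {'a': 32, 'b': 48, 'c': 80}
After line 3: d = {'a': 75, 'b': 48, 'c': 80}

{'a': 75, 'b': 48, 'c': 80}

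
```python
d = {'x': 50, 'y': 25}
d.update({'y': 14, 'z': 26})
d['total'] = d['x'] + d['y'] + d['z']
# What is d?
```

After line 1: d = {'x': 50, 'y': 25}
After line 2 (y overwritten, z added): d = {'x': 50, 'y': 14, 'z': 26}
After line 3 (total = 50 + 14 + 26 = 90): d = {'x': 50, 'y': 14, 'z': 26, 'total': 90}

{'x': 50, 'y': 14, 'z': 26, 'total': 90}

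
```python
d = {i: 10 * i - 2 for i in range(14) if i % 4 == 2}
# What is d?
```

{2: 18, 6: 58, 10: 98}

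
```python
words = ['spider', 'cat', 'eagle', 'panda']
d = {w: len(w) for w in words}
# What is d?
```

{'spider': 6, 'cat': 3, 'eagle': 5, 'panda': 5}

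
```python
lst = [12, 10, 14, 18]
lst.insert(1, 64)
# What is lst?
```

[12, 64, 10, 14, 18]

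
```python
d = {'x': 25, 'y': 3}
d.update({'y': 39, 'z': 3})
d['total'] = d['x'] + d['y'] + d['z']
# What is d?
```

After line 1: d = {'x': 25, 'y': 3}
After line 2 (y overwritten, z added): d = {'x': 25, 'y': 39, 'z': 3}
After line 3 (total = 25 + 39 + 3 = 67): d = {'x': 25, 'y': 39, 'z': 3, 'total': 67}

{'x': 25, 'y': 39, 'z': 3, 'total': 67}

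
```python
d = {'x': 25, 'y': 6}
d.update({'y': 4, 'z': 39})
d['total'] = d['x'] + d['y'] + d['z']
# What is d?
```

After line 1: d = {'x': 25, 'y': 6}
After line 2 (y overwritten, z added): d = {'x': 25, 'y': 4, 'z': 39}
After line 3 (total = 25 + 4 + 39 = 68): d = {'x': 25, 'y': 4, 'z': 39, 'total': 68}

{'x': 25, 'y': 4, 'z': 39, 'total': 68}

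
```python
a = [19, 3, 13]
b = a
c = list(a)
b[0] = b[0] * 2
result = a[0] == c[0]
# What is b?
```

After line 1: a = [19, 3, 13]
After line 2 (b = a, alias): a = [19, 3, 13], b = [19, 3, 13]
After line 3 (c = list(a) is a copy, new object): c = [19, 3, 13]
After line 4 (b[0] = 19 * 2 = 38; mutates shared a/b): a = b = [38, 3, 13], c = [19, 3, 13]
After line 5 (a[0] = 38, c[0] = 19; result = False)

[38, 3, 13]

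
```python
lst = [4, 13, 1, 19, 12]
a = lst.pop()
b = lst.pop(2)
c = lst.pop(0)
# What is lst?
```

After line 1: lst = [4, 13, 1, 19, 12]
After line 2 (pop() -> a = 12): lst = [4, 13, 1, 19]
After line 3 (pop(2) -> b = 1): lst = [4, 13, 19]
After line 4 (pop(0) -> c = 4): lst = [13, 19]

[13, 19]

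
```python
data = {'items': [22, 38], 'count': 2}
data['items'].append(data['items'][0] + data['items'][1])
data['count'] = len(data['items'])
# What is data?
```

After line 1: data = {'items': [22, 38], 'count': 2}
After line 2 (append 22 + 38 = 60): data = {'items': [22, 38, 60], 'count': 2}
After line 3 (count = len(items) = 3): data = {'items': [22, 38, 60], 'count': 3}

{'items': [22, 38, 60], 'count': 3}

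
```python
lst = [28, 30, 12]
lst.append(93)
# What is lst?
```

[28, 30, 12, 93]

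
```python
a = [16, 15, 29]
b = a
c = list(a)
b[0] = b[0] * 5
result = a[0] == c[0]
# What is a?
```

After line 1: a = [16, 15, 29]
After line 2 (b = a, alias): a = [16, 15, 29], b = [16, 15, 29]
After line 3 (c = list(a) is a copy, new object): c = [16, 15, 29]
After line 4 (b[0] = 16 * 5 = 80; mutates shared a/b): a = b = [80, 15, 29], c = [16, 15, 29]
After line 5 (a[0] = 80, c[0] = 16; result = False)

[80, 15, 29]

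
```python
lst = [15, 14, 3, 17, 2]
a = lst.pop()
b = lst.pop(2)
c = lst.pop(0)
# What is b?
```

After line 1: lst = [15, 14, 3, 17, 2]
After line 2 (pop() -> a = 2): lst = [15, 14, 3, 17]
After line 3 (pop(2) -> b = 3): lst = [15, 14, 17]
After line 4 (pop(0) -> c = 15): lst = [14, 17]

3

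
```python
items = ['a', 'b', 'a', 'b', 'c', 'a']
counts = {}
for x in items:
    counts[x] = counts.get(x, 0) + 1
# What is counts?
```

Initial: counts = {}, items = ['a', 'b', 'a', 'b', 'c', 'a']
See 'a': counts = {'a': 1}
See 'b': counts = {'a': 1, 'b': 1}
See 'a': counts = {'a': 2, 'b': 1}
See 'b': counts = {'a': 2, 'b': 2}
See 'c': counts = {'a': 2, 'b': 2, 'c': 1}
See 'a': counts = {'a': 3, 'b': 2, 'c': 1}

{'a': 3, 'b': 2, 'c': 1}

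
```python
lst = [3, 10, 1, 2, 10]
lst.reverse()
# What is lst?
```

[10, 2, 1, 10, 3]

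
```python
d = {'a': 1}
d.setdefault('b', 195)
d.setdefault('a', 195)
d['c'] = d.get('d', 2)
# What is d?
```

After line 1: d = {'a': 1}
After line 2 (setdefault adds 'b'=195): d = {'a': 1, 'b': 195}
After line 3 (setdefault 'a' no-op, already exists): d = {'a': 1, 'b': 195}
After line 4 (get('d', 2) returns default since 'd' not in d): d = {'a': 1, 'b': 195, 'c': 2}

{'a': 1, 'b': 195, 'c': 2}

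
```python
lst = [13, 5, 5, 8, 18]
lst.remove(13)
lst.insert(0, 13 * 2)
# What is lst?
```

After line 1: lst = [13, 5, 5, 8, 18]
After line 2 (remove first 13): lst = [5, 5, 8, 18]
After line 3 (insert 26 at index 0): lst = [26, 5, 5, 8, 18]

[26, 5, 5, 8, 18]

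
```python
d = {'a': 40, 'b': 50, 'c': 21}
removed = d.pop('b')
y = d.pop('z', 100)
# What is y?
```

After line 1: d = {'a': 40, 'b': 50, 'c': 21}
After line 2 (pop 'b' returns 50): d = {'a': 40, 'c': 21}, removed = 50
After line 3 (pop 'z' missing, returns default 100): d = {'a': 40, 'c': 21}, y = 100

100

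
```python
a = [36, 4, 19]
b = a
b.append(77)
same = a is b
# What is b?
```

After line 1: a = [36, 4, 19]
After line 2 (b = a is an alias, same object): a = [36, 4, 19], b = [36, 4, 19]
After line 3 (b.append mutates the shared list): a = [36, 4, 19, 77], b = [36, 4, 19, 77]
After line 4 (same = a is b; same object -> True): same = True

[36, 4, 19, 77]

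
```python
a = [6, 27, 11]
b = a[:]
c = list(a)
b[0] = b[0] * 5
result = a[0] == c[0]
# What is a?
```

After line 1: a = [6, 27, 11]
After line 2 (b = a[:], copy): a = [6, 27, 11], b = [6, 27, 11]
After line 3 (c = list(a) is a copy, new object): c = [6, 27, 11]
After line 4 (b[0] = 6 * 5 = 30; only b mutates (copy)): a = [6, 27, 11], b = [30, 27, 11], c = [6, 27, 11]
After line 5 (a[0] = 6, c[0] = 6; result = True)

[6, 27, 11]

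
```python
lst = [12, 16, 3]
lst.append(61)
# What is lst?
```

[12, 16, 3, 61]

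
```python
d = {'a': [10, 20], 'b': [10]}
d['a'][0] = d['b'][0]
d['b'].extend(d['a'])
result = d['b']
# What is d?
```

After line 1: d = {'a': [10, 20], 'b': [10]}
After line 2 (a[0] = b[0] = 10): d = {'a': [10, 20], 'b': [10]}
After line 3 (b.extend(a) appends [10, 20]): d = {'a': [10, 20], 'b': [10, 10, 20]}
After line 4: result = d['b'] = [10, 10, 20]

{'a': [10, 20], 'b': [10, 10, 20]}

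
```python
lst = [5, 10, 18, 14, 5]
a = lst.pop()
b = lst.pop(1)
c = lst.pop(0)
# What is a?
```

After line 1: lst = [5, 10, 18, 14, 5]
After line 2 (pop() -> a = 5): lst = [5, 10, 18, 14]
After line 3 (pop(1) -> b = 10): lst = [5, 18, 14]
After line 4 (pop(0) -> c = 5): lst = [18, 14]

5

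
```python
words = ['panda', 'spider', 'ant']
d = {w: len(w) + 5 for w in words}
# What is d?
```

{'panda': 10, 'spider': 11, 'ant': 8}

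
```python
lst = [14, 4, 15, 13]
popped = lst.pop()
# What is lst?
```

[14, 4, 15]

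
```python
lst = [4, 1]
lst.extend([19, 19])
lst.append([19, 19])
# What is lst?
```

After line 1: lst = [4, 1]
After line 2 (extend unpacks [19, 19]): lst = [4, 1, 19, 19]
After line 3 (append adds [19, 19] as single element): lst = [4, 1, 19, 19, [19, 19]]

[4, 1, 19, 19, [19, 19]]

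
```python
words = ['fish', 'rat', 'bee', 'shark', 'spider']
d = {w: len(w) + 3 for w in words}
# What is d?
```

{'fish': 7, 'rat': 6, 'bee': 6, 'shark': 8, 'spider': 9}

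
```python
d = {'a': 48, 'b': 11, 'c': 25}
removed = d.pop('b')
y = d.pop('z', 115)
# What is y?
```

After line 1: d = {'a': 48, 'b': 11, 'c': 25}
After line 2 (pop 'b' returns 11): d = {'a': 48, 'c': 25}, removed = 11
After line 3 (pop 'z' missing, returns default 115): d = {'a': 48, 'c': 25}, y = 115

115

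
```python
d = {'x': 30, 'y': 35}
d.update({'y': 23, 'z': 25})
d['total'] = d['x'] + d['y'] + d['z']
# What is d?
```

After line 1: d = {'x': 30, 'y': 35}
After line 2 (y overwritten, z added): d = {'x': 30, 'y': 23, 'z': 25}
After line 3 (total = 30 + 23 + 25 = 78): d = {'x': 30, 'y': 23, 'z': 25, 'total': 78}

{'x': 30, 'y': 23, 'z': 25, 'total': 78}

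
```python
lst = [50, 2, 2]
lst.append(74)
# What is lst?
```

[50, 2, 2, 74]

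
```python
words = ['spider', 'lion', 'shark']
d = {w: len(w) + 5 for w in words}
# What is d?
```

{'spider': 11, 'lion': 9, 'shark': 10}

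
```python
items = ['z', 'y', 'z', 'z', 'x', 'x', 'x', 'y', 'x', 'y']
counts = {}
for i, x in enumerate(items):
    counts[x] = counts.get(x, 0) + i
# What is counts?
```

Initial: counts = {}, items = ['z', 'y', 'z', 'z', 'x', 'x', 'x', 'y', 'x', 'y']
i=0, x='z': counts = {'z': 0}
i=1, x='y': counts = {'z': 0, 'y': 1}
i=2, x='z': counts = {'z': 2, 'y': 1}
i=3, x='z': counts = {'z': 5, 'y': 1}
i=4, x='x': counts = {'z': 5, 'y': 1, 'x': 4}
i=5, x='x': counts = {'z': 5, 'y': 1, 'x': 9}
i=6, x='x': counts = {'z': 5, 'y': 1, 'x': 15}
i=7, x='y': counts = {'z': 5, 'y': 8, 'x': 15}
i=8, x='x': counts = {'z': 5, 'y': 8, 'x': 23}
i=9, x='y': counts = {'z': 5, 'y': 17, 'x': 23}

{'z': 5, 'y': 17, 'x': 23}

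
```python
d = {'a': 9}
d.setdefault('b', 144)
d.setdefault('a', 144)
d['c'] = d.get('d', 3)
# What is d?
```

After line 1: d = {'a': 9}
After line 2 (setdefault adds 'b'=144): d = {'a': 9, 'b': 144}
After line 3 (setdefault 'a' no-op, already exists): d = {'a': 9, 'b': 144}
After line 4 (get('d', 3) returns default since 'd' not in d): d = {'a': 9, 'b': 144, 'c': 3}

{'a': 9, 'b': 144, 'c': 3}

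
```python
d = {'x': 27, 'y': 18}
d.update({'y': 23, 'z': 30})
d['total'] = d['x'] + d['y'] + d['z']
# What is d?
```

After line 1: d = {'x': 27, 'y': 18}
After line 2 (y overwritten, z added): d = {'x': 27, 'y': 23, 'z': 30}
After line 3 (total = 27 + 23 + 30 = 80): d = {'x': 27, 'y': 23, 'z': 30, 'total': 80}

{'x': 27, 'y': 23, 'z': 30, 'total': 80}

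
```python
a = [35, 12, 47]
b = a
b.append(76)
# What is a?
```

After line 1: a = [35, 12, 47]
After line 2 (b = a is an alias, same object): a = [35, 12, 47], b = [35, 12, 47]
After line 3 (b.append mutates the shared list): a = [35, 12, 47, 76], b = [35, 12, 47, 76]

[35, 12, 47, 76]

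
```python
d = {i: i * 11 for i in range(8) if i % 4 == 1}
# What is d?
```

{1: 11, 5: 55}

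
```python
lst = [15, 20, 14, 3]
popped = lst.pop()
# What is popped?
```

3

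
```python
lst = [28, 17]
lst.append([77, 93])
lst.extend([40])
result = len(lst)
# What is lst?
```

After line 1: lst = [28, 17]
After line 2 (append adds [77, 93] as single element): lst = [28, 17, [77, 93]]
After line 3 (extend unpacks [40], adds 40): lst = [28, 17, [77, 93], 40]
After line 4: result = len(lst) = 4

[28, 17, [77, 93], 40]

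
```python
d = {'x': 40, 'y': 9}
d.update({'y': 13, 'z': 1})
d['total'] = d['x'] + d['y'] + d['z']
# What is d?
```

After line 1: d = {'x': 40, 'y': 9}
After line 2 (y overwritten, z added): d = {'x': 40, 'y': 13, 'z': 1}
After line 3 (total = 40 + 13 + 1 = 54): d = {'x': 40, 'y': 13, 'z': 1, 'total': 54}

{'x': 40, 'y': 13, 'z': 1, 'total': 54}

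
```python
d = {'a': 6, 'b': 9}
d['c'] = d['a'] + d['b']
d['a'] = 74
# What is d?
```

After line 1: d = {'a': 6, 'b': 9}
After line 2 (d['c'] = 6 + 9): d = {'a': 6, 'b': 9, 'c': 15}
After line 3: d = {'a': 74, 'b': 9, 'c': 15}

{'a': 74, 'b': 9, 'c': 15}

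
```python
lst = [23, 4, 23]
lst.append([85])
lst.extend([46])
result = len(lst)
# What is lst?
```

After line 1: lst = [23, 4, 23]
After line 2 (append adds [85] as single element): lst = [23, 4, 23, [85]]
After line 3 (extend unpacks [46], adds 46): lst = [23, 4, 23, [85], 46]
After line 4: result = len(lst) = 5

[23, 4, 23, [85], 46]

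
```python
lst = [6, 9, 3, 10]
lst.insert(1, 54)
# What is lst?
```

[6, 54, 9, 3, 10]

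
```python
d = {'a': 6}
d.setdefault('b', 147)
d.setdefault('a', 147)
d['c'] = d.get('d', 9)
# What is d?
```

After line 1: d = {'a': 6}
After line 2 (setdefault adds 'b'=147): d = {'a': 6, 'b': 147}
After line 3 (setdefault 'a' no-op, already exists): d = {'a': 6, 'b': 147}
After line 4 (get('d', 9) returns default since 'd' not in d): d = {'a': 6, 'b': 147, 'c': 9}

{'a': 6, 'b': 147, 'c': 9}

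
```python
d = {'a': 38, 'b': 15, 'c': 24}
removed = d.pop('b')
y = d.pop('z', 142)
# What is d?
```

After line 1: d = {'a': 38, 'b': 15, 'c': 24}
After line 2 (pop 'b' returns 15): d = {'a': 38, 'c': 24}, removed = 15
After line 3 (pop 'z' missing, returns default 142): d = {'a': 38, 'c': 24}, y = 142

{'a': 38, 'c': 24}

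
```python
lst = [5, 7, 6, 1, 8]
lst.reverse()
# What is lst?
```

[8, 1, 6, 7, 5]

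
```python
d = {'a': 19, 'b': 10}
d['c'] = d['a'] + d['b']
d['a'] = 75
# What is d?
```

After line 1: d = {'a': 19, 'b': 10}
After line 2 (d['c'] = 19 + 10): d = {'a': 19, 'b': 10, 'c': 29}
After line 3: d = {'a': 75, 'b': 10, 'c': 29}

{'a': 75, 'b': 10, 'c': 29}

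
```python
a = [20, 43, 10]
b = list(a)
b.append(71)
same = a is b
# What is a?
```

After line 1: a = [20, 43, 10]
After line 2 (b = list(a) is a shallow copy, new object): a = [20, 43, 10], b = [20, 43, 10]
After line 3 (append only mutates b): a = [20, 43, 10], b = [20, 43, 10, 71]
After line 4 (same = a is b; different objects -> False): same = False

[20, 43, 10]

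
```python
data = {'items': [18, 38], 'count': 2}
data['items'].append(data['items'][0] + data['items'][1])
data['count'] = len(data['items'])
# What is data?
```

After line 1: data = {'items': [18, 38], 'count': 2}
After line 2 (append 18 + 38 = 56): data = {'items': [18, 38, 56], 'count': 2}
After line 3 (count = len(items) = 3): data = {'items': [18, 38, 56], 'count': 3}

{'items': [18, 38, 56], 'count': 3}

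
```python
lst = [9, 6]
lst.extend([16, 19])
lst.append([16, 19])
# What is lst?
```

After line 1: lst = [9, 6]
After line 2 (extend unpacks [16, 19]): lst = [9, 6, 16, 19]
After line 3 (append adds [16, 19] as single element): lst = [9, 6, 16, 19, [16, 19]]

[9, 6, 16, 19, [16, 19]]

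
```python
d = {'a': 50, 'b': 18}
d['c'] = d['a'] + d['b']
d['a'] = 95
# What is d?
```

After line 1: d = {'a': 50, 'b': 18}
After line 2 (d['c'] = 50 + 18): d = {'a': 50, 'b': 18, 'c': 68}
After line 3: d = {'a': 95, 'b': 18, 'c': 68}

{'a': 95, 'b': 18, 'c': 68}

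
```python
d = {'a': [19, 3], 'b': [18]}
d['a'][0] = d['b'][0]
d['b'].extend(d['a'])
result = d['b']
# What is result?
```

After line 1: d = {'a': [19, 3], 'b': [18]}
After line 2 (a[0] = b[0] = 18): d = {'a': [18, 3], 'b': [18]}
After line 3 (b.extend(a) appends [18, 3]): d = {'a': [18, 3], 'b': [18, 18, 3]}
After line 4: result = d['b'] = [18, 18, 3]

[18, 18, 3]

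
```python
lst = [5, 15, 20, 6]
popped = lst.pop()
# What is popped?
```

6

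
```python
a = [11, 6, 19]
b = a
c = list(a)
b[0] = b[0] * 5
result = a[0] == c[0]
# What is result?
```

After line 1: a = [11, 6, 19]
After line 2 (b = a, alias): a = [11, 6, 19], b = [11, 6, 19]
After line 3 (c = list(a) is a copy, new object): c = [11, 6, 19]
After line 4 (b[0] = 11 * 5 = 55; mutates shared a/b): a = b = [55, 6, 19], c = [11, 6, 19]
After line 5 (a[0] = 55, c[0] = 11; result = False)

False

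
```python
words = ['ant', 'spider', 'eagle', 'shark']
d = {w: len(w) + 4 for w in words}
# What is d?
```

{'ant': 7, 'spider': 10, 'eagle': 9, 'shark': 9}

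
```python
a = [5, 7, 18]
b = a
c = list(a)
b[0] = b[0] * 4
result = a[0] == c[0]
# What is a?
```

After line 1: a = [5, 7, 18]
After line 2 (b = a, alias): a = [5, 7, 18], b = [5, 7, 18]
After line 3 (c = list(a) is a copy, new object): c = [5, 7, 18]
After line 4 (b[0] = 5 * 4 = 20; mutates shared a/b): a = b = [20, 7, 18], c = [5, 7, 18]
After line 5 (a[0] = 20, c[0] = 5; result = False)

[20, 7, 18]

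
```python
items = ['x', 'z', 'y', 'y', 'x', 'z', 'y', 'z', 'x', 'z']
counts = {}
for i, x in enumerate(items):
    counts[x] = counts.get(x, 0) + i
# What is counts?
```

Initial: counts = {}, items = ['x', 'z', 'y', 'y', 'x', 'z', 'y', 'z', 'x', 'z']
i=0, x='x': counts = {'x': 0}
i=1, x='z': counts = {'x': 0, 'z': 1}
i=2, x='y': counts = {'x': 0, 'z': 1, 'y': 2}
i=3, x='y': counts = {'x': 0, 'z': 1, 'y': 5}
i=4, x='x': counts = {'x': 4, 'z': 1, 'y': 5}
i=5, x='z': counts = {'x': 4, 'z': 6, 'y': 5}
i=6, x='y': counts = {'x': 4, 'z': 6, 'y': 11}
i=7, x='z': counts = {'x': 4, 'z': 13, 'y': 11}
i=8, x='x': counts = {'x': 12, 'z': 13, 'y': 11}
i=9, x='z': counts = {'x': 12, 'z': 22, 'y': 11}

{'x': 12, 'z': 22, 'y': 11}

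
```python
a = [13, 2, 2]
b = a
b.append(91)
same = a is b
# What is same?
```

After line 1: a = [13, 2, 2]
After line 2 (b = a is an alias, same object): a = [13, 2, 2], b = [13, 2, 2]
After line 3 (b.append mutates the shared list): a = [13, 2, 2, 91], b = [13, 2, 2, 91]
After line 4 (same = a is b; same object -> True): same = True

True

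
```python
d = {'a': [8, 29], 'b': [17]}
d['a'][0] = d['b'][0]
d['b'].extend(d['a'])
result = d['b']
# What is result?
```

After line 1: d = {'a': [8, 29], 'b': [17]}
After line 2 (a[0] = b[0] = 17): d = {'a': [17, 29], 'b': [17]}
After line 3 (b.extend(a) appends [17, 29]): d = {'a': [17, 29], 'b': [17, 17, 29]}
After line 4: result = d['b'] = [17, 17, 29]

[17, 17, 29]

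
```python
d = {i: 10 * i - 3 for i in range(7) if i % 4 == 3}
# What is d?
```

{3: 27}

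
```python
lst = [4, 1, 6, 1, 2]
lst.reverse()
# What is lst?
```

[2, 1, 6, 1, 4]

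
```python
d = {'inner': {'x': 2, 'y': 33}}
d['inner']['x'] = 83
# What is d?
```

After line 1: d = {'inner': {'x': 2, 'y': 33}}
After line 2 (inner x overwritten): d = {'inner': {'x': 83, 'y': 33}}

{'inner': {'x': 83, 'y': 33}}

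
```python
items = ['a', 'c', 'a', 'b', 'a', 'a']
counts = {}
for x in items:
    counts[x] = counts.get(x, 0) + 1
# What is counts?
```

Initial: counts = {}, items = ['a', 'c', 'a', 'b', 'a', 'a']
See 'a': counts = {'a': 1}
See 'c': counts = {'a': 1, 'c': 1}
See 'a': counts = {'a': 2, 'c': 1}
See 'b': counts = {'a': 2, 'c': 1, 'b': 1}
See 'a': counts = {'a': 3, 'c': 1, 'b': 1}
See 'a': counts = {'a': 4, 'c': 1, 'b': 1}

{'a': 4, 'c': 1, 'b': 1}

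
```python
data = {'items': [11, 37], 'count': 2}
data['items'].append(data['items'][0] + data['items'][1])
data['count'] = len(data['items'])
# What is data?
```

After line 1: data = {'items': [11, 37], 'count': 2}
After line 2 (append 11 + 37 = 48): data = {'items': [11, 37, 48], 'count': 2}
After line 3 (count = len(items) = 3): data = {'items': [11, 37, 48], 'count': 3}

{'items': [11, 37, 48], 'count': 3}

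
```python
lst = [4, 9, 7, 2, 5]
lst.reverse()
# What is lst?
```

[5, 2, 7, 9, 4]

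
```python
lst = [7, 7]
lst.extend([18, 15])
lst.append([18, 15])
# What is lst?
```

After line 1: lst = [7, 7]
After line 2 (extend unpacks [18, 15]): lst = [7, 7, 18, 15]
After line 3 (append adds [18, 15] as single element): lst = [7, 7, 18, 15, [18, 15]]

[7, 7, 18, 15, [18, 15]]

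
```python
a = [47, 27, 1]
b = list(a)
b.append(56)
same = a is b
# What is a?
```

After line 1: a = [47, 27, 1]
After line 2 (b = list(a) is a shallow copy, new object): a = [47, 27, 1], b = [47, 27, 1]
After line 3 (append only mutates b): a = [47, 27, 1], b = [47, 27, 1, 56]
After line 4 (same = a is b; different objects -> False): same = False

[47, 27, 1]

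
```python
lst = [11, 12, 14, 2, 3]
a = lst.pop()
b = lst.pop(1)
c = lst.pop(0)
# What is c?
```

After line 1: lst = [11, 12, 14, 2, 3]
After line 2 (pop() -> a = 3): lst = [11, 12, 14, 2]
After line 3 (pop(1) -> b = 12): lst = [11, 14, 2]
After line 4 (pop(0) -> c = 11): lst = [14, 2]

11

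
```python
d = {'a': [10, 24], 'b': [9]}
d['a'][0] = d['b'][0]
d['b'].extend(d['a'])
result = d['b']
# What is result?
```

After line 1: d = {'a': [10, 24], 'b': [9]}
After line 2 (a[0] = b[0] = 9): d = {'a': [9, 24], 'b': [9]}
After line 3 (b.extend(a) appends [9, 24]): d = {'a': [9, 24], 'b': [9, 9, 24]}
After line 4: result = d['b'] = [9, 9, 24]

[9, 9, 24]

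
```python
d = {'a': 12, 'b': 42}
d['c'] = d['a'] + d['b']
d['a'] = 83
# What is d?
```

After line 1: d = {'a': 12, 'b': 42}
After line 2 (d['c'] = 12 + 42): d = {'a': 12, 'b': 42, 'c': 54}
After line 3: d = {'a': 83, 'b': 42, 'c': 54}

{'a': 83, 'b': 42, 'c': 54}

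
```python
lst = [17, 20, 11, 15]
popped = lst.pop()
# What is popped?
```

15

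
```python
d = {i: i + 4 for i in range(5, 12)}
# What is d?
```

{5: 9, 6: 10, 7: 11, 8: 12, 9: 13, 10: 14, 11: 15}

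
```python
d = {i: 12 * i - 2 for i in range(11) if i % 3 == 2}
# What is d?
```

{2: 22, 5: 58, 8: 94}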